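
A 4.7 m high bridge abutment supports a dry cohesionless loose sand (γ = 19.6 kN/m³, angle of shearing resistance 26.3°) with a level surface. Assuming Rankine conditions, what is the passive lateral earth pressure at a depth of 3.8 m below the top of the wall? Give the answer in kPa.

193 kPa

K_p = (1 + sin φ)/(1 − sin φ) = 2.591.
σ_h = K_p γ z = 2.591 × 19.6 × 3.8 = 193.0 kPa.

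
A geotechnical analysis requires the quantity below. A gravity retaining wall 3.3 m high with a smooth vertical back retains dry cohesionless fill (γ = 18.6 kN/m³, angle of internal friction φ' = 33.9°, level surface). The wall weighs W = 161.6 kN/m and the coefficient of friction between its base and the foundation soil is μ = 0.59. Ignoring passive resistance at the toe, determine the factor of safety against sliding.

K_a = tan²(45° − 33.9°/2) = 0.2839.
P_a = ½K_aγH² = 0.5×0.2839×18.6×3.3² = 28.75 kN/m, acting at H/3 = 1.100 m above the base.
FS_sliding = μW / P_a = 0.59×161.6 / 28.75 = 3.316.

3.32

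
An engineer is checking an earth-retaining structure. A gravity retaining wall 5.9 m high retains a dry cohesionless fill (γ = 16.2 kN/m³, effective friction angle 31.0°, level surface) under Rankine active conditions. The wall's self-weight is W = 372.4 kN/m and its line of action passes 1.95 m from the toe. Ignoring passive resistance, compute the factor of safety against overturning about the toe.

K_a = tan²(45° − 31.0°/2) = 0.3201.
P_a = ½K_aγH² = 0.5×0.3201×16.2×5.9² = 90.26 kN/m, acting at H/3 = 1.967 m above the base.
Overturning moment M_o = P_a × H/3 = 90.26 × 1.967 = 177.5.
Resisting moment M_r = W × 1.95 = 372.4 × 1.95 = 726.2.
FS_overturning = M_r/M_o = 726.2/177.5 = 4.091.

4.09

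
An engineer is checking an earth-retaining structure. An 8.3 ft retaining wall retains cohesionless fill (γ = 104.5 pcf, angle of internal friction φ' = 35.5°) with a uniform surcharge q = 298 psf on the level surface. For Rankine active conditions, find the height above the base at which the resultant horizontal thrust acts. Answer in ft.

K_a = 0.2653.
Triangular part P₁ = ½K_aγH² = 954.8 at H/3 = 2.767 ft; rectangular part P₂ = K_a q H = 656.1 at H/2 = 4.150 ft.
ȳ = (P₁·2.767 + P₂·4.150)/(P₁+P₂) = 3.330 ft.

3.33 ft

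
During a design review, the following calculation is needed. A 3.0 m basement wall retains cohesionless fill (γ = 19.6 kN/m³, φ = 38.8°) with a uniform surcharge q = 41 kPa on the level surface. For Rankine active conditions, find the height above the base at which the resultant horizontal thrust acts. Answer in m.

K_a = 0.2296.
Triangular part P₁ = ½K_aγH² = 20.25 at H/3 = 1.000 m; rectangular part P₂ = K_a q H = 28.24 at H/2 = 1.500 m.
ȳ = (P₁·1.000 + P₂·1.500)/(P₁+P₂) = 1.291 m.

1.29 m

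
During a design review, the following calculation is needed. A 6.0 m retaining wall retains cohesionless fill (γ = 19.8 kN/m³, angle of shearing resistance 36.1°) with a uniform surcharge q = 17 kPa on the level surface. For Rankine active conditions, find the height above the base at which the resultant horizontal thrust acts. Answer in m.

K_a = 0.2585.
Triangular part P₁ = ½K_aγH² = 92.13 at H/3 = 2.000 m; rectangular part P₂ = K_a q H = 26.37 at H/2 = 3.000 m.
ȳ = (P₁·2.000 + P₂·3.000)/(P₁+P₂) = 2.223 m.

2.22 m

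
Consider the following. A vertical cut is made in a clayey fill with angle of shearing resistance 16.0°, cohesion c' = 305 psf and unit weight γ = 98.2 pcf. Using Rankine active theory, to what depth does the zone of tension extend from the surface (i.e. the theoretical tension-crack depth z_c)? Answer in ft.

8.24 ft

K_a = tan²(45° − 16.0°/2) = 0.5678; √K_a = 0.7536.
The active pressure is zero where K_a γ z = 2c√K_a, so z_c = 2c/(γ√K_a) = 2×305/(98.2×0.7536) = 8.243 ft.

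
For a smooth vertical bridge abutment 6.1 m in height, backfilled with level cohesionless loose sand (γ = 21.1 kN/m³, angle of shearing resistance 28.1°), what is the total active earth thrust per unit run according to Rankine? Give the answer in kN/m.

141 kN/m

K_a = tan²(45° − φ/2) = 0.3596.
P_a = ½ K_a γ H² = 0.5 × 0.3596 × 21.1 × 6.1² = 141.2 kN/m.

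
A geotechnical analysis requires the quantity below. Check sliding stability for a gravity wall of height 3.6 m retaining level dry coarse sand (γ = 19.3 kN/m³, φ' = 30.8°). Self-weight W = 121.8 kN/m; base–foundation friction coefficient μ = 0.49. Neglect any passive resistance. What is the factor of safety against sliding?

1.48

K_a = tan²(45° − 30.8°/2) = 0.3227.
P_a = ½K_aγH² = 0.5×0.3227×19.3×3.6² = 40.36 kN/m, acting at H/3 = 1.200 m above the base.
FS_sliding = μW / P_a = 0.49×121.8 / 40.36 = 1.479.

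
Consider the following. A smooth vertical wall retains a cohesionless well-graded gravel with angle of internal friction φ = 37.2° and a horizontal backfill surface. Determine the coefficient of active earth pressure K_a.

K_a = (1 − sin φ)/(1 + sin φ) = (1 − sin 37.2°)/(1 + sin 37.2°) = 0.2464.

0.246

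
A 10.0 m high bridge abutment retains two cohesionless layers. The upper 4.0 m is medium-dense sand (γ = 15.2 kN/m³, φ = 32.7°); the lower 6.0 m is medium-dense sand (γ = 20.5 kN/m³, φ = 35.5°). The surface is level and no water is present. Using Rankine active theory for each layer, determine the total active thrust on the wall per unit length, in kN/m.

231 kN/m

K_a1 = tan²(45°−32.7°/2) = 0.2985; K_a2 = tan²(45°−35.5°/2) = 0.2653.
Layer 1: σ at base = K_a1 γ₁ h₁ = 18.15 kPa; P₁ = ½×18.15×4.0 = 36.30.
Layer 2: σ_v at top = γ₁h₁ = 60.80; σ_h top = K_a2×60.80 = 16.13; σ_h base = K_a2×(60.80+20.5×6.0) = 48.75.
P₂ = ½(16.13+48.75)×6.0 = 194.6. Total P_a = 36.30+194.6 = 230.9 kN/m.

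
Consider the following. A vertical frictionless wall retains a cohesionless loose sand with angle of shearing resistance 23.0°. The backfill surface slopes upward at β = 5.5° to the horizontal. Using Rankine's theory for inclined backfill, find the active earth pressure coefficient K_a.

K_a = cos β · (cos β − √(cos²β − cos²φ)) / (cos β + √(cos²β − cos²φ)).
cos β = 0.9954, cos φ = 0.9205, √(cos²β − cos²φ) = 0.3788.
K_a = 0.9954 × (0.9954 − 0.3788)/(0.9954 + 0.3788) = 0.4466.

0.447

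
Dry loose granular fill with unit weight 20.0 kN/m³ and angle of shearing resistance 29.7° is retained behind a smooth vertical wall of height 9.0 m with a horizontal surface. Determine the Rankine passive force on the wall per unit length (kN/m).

2400 kN/m

K_p = tan²(45° + φ/2) = 2.964.
P_p = ½ K_p γ H² = 0.5 × 2.964 × 20.0 × 9.0² = 2401 kN/m.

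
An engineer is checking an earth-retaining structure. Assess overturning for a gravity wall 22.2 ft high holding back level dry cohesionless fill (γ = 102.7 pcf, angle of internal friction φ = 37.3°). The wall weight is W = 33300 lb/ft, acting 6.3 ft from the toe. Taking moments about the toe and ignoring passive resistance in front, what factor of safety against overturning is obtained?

4.57

K_a = tan²(45° − 37.3°/2) = 0.2453.
P_a = ½K_aγH² = 0.5×0.2453×102.7×22.2² = 6209 lb/ft, acting at H/3 = 7.400 ft above the base.
Overturning moment M_o = P_a × H/3 = 6209 × 7.400 = 45950.
Resisting moment M_r = W × 6.3 = 33300 × 6.3 = 209800.
FS_overturning = M_r/M_o = 209800/45950 = 4.566.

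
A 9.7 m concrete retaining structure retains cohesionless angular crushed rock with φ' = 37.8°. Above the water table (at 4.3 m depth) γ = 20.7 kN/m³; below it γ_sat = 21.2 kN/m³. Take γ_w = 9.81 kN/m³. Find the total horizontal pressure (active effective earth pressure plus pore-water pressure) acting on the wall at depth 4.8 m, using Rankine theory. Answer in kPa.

K_a = (1 − sin φ)/(1 + sin φ) = 0.2400.
γ' = 21.2 − 9.81 = 11.39 kN/m³.
Effective vertical stress at 4.8 m: σ'_v = 20.7×4.3 + 11.39×0.500 = 94.70 kPa.
σ'_h = K_a σ'_v = 0.2400 × 94.70 = 22.73 kPa; u = γ_w × 0.500 = 4.905 kPa.
Total σ_h = 22.73 + 4.905 = 27.63 kPa.

27.6 kPa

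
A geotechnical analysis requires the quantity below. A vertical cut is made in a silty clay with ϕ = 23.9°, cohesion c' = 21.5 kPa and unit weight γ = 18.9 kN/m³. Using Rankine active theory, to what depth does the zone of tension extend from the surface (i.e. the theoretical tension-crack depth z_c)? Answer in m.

K_a = tan²(45° − 23.9°/2) = 0.4233; √K_a = 0.6506.
The active pressure is zero where K_a γ z = 2c√K_a, so z_c = 2c/(γ√K_a) = 2×21.5/(18.9×0.6506) = 3.497 m.

3.50 m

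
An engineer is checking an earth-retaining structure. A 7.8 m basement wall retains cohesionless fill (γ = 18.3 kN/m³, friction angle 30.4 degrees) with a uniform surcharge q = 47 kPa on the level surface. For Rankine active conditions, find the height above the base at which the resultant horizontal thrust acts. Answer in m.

K_a = 0.3280.
Triangular part P₁ = ½K_aγH² = 182.6 at H/3 = 2.600 m; rectangular part P₂ = K_a q H = 120.2 at H/2 = 3.900 m.
ȳ = (P₁·2.600 + P₂·3.900)/(P₁+P₂) = 3.116 m.

3.12 m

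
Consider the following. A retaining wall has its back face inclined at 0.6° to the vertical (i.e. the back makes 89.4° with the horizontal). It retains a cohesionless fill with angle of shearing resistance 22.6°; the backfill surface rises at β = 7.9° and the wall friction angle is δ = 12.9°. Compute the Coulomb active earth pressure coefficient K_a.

K_a = sin²(α+φ) / [sin²α · sin(α−δ) · (1 + √{sin(φ+δ)sin(φ−β) / (sin(α−δ)sin(α+β))})²].
With α = 89.4°, φ = 22.6°, δ = 12.9°, β = 7.9°: K_a = 0.4571.

0.457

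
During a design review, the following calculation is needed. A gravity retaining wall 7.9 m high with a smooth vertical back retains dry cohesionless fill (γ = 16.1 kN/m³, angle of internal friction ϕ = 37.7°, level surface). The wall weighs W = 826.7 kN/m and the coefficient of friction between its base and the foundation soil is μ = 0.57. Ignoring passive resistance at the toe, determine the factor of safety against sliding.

3.89

K_a = tan²(45° − 37.7°/2) = 0.2411.
P_a = ½K_aγH² = 0.5×0.2411×16.1×7.9² = 121.1 kN/m, acting at H/3 = 2.633 m above the base.
FS_sliding = μW / P_a = 0.57×826.7 / 121.1 = 3.891.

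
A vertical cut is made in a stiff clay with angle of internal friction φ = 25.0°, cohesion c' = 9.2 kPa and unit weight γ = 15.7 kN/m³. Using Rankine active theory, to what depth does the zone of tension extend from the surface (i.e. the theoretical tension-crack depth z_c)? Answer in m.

K_a = tan²(45° − 25.0°/2) = 0.4059; √K_a = 0.6371.
The active pressure is zero where K_a γ z = 2c√K_a, so z_c = 2c/(γ√K_a) = 2×9.2/(15.7×0.6371) = 1.840 m.

1.84 m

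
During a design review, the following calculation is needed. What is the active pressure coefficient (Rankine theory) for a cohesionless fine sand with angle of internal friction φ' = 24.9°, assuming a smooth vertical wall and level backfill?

K_a = (1 − sin φ)/(1 + sin φ) = (1 − sin 24.9°)/(1 + sin 24.9°) = 0.4074.

0.407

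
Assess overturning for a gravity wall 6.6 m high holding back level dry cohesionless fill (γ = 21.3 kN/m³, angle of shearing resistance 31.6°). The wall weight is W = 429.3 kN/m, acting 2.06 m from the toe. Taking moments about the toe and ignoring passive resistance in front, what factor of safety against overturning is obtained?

2.77

K_a = tan²(45° − 31.6°/2) = 0.3123.
P_a = ½K_aγH² = 0.5×0.3123×21.3×6.6² = 144.9 kN/m, acting at H/3 = 2.200 m above the base.
Overturning moment M_o = P_a × H/3 = 144.9 × 2.200 = 318.8.
Resisting moment M_r = W × 2.06 = 429.3 × 2.06 = 884.4.
FS_overturning = M_r/M_o = 884.4/318.8 = 2.774.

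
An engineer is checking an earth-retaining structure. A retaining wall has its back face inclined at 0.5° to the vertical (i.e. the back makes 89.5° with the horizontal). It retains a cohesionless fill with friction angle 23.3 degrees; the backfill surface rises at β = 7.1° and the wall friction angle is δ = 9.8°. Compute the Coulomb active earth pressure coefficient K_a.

0.444

K_a = sin²(α+φ) / [sin²α · sin(α−δ) · (1 + √{sin(φ+δ)sin(φ−β) / (sin(α−δ)sin(α+β))})²].
With α = 89.5°, φ = 23.3°, δ = 9.8°, β = 7.1°: K_a = 0.4440.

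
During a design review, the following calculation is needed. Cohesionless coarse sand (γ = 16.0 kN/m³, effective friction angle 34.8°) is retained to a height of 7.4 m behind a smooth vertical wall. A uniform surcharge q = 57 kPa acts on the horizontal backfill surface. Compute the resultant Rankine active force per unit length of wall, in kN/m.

K_a = tan²(45° − φ/2) = 0.2733.
Soil triangle: ½ K_a γ H² = 0.5×0.2733×16.0×7.4² = 119.7 kN/m.
Surcharge rectangle: K_a q H = 0.2733×57×7.4 = 115.3 kN/m.
Total = 119.7 + 115.3 = 235.0 kN/m.

235 kN/m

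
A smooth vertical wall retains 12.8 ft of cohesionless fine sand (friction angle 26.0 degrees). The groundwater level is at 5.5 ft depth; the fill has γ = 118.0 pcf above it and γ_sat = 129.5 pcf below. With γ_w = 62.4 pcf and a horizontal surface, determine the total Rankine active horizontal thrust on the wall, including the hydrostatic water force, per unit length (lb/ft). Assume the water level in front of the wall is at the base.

K_a = tan²(45° − φ/2) = 0.3905.
γ' = 129.5 − 62.4 = 67.10 pcf. Depth below WT = 7.3 ft.
σ'_h at WT = K_a γ d_w = 253.4 psf; at base = 253.4 + K_a γ' × 7.3 = 444.7 psf.
P₁ (0–5.5 ft) = ½×253.4×5.5 = 696.9. P₂ (5.5–12.8 ft) = ½(253.4+444.7)×7.3 = 2548.
P_w = ½ γ_w h₂² = 0.5×62.4×7.3² = 1663. Total = 696.9+2548+1663 = 4908 lb/ft.

4910 lb/ft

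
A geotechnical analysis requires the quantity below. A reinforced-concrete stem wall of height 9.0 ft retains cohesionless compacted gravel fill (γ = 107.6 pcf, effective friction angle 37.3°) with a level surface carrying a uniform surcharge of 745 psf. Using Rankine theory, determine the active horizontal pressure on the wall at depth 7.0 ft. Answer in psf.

K_a = (1 − sin φ)/(1 + sin φ) = 0.2453.
σ_v = γz + q = 107.6 × 7.0 + 745 = 1498 psf.
σ_h = K_a σ_v = 0.2453 × 1498 = 367.6 psf.

368 psf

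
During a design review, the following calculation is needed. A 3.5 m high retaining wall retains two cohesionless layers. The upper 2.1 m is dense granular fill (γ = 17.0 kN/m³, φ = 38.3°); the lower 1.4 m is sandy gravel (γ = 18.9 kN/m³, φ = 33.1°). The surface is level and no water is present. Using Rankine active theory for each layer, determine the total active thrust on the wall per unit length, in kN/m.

28.9 kN/m

K_a1 = tan²(45°−38.3°/2) = 0.2347; K_a2 = tan²(45°−33.1°/2) = 0.2936.
Layer 1: σ at base = K_a1 γ₁ h₁ = 8.380 kPa; P₁ = ½×8.380×2.1 = 8.799.
Layer 2: σ_v at top = γ₁h₁ = 35.70; σ_h top = K_a2×35.70 = 10.48; σ_h base = K_a2×(35.70+18.9×1.4) = 18.25.
P₂ = ½(10.48+18.25)×1.4 = 20.11. Total P_a = 8.799+20.11 = 28.91 kN/m.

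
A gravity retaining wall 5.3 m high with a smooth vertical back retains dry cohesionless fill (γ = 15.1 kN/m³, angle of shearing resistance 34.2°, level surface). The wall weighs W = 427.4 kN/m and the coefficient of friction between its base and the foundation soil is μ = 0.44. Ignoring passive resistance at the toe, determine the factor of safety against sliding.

3.16

K_a = tan²(45° − 34.2°/2) = 0.2803.
P_a = ½K_aγH² = 0.5×0.2803×15.1×5.3² = 59.45 kN/m, acting at H/3 = 1.767 m above the base.
FS_sliding = μW / P_a = 0.44×427.4 / 59.45 = 3.163.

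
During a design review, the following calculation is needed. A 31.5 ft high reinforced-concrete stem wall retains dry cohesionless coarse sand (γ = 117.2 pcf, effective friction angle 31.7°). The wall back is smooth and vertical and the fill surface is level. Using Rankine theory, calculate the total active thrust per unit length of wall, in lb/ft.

K_a = tan²(45° − φ/2) = 0.3111.
P_a = ½ K_a γ H² = 0.5 × 0.3111 × 117.2 × 31.5² = 18090 lb/ft.

18100 lb/ft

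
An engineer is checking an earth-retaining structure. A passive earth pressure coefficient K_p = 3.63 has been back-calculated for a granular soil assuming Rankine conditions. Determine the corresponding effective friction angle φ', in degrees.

K_p = (1+sin φ)/(1−sin φ) ⇒ sin φ = (K_p − 1)/(K_p + 1) = 0.5680.
φ = arcsin(0.5680) = 34.61°.

34.6°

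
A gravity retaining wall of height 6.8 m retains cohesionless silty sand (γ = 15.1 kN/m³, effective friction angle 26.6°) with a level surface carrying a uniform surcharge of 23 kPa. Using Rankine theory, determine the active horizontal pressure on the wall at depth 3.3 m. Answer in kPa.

K_a = (1 − sin φ)/(1 + sin φ) = 0.3814.
σ_v = γz + q = 15.1 × 3.3 + 23 = 72.83 kPa.
σ_h = K_a σ_v = 0.3814 × 72.83 = 27.78 kPa.

27.8 kPa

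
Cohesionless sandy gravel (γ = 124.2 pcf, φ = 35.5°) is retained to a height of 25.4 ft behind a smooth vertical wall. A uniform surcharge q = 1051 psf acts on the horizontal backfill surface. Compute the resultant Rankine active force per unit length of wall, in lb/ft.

17700 lb/ft

K_a = tan²(45° − φ/2) = 0.2653.
Soil triangle: ½ K_a γ H² = 0.5×0.2653×124.2×25.4² = 10630 lb/ft.
Surcharge rectangle: K_a q H = 0.2653×1051×25.4 = 7081 lb/ft.
Total = 10630 + 7081 = 17710 lb/ft.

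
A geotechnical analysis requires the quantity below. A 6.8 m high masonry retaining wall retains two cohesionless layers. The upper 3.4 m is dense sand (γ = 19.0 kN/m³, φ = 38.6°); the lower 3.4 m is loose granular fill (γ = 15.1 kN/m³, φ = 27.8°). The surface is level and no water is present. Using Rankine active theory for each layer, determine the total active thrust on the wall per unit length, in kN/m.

K_a1 = tan²(45°−38.6°/2) = 0.2316; K_a2 = tan²(45°−27.8°/2) = 0.3639.
Layer 1: σ at base = K_a1 γ₁ h₁ = 14.96 kPa; P₁ = ½×14.96×3.4 = 25.44.
Layer 2: σ_v at top = γ₁h₁ = 64.60; σ_h top = K_a2×64.60 = 23.51; σ_h base = K_a2×(64.60+15.1×3.4) = 42.19.
P₂ = ½(23.51+42.19)×3.4 = 111.7. Total P_a = 25.44+111.7 = 137.1 kN/m.

137 kN/m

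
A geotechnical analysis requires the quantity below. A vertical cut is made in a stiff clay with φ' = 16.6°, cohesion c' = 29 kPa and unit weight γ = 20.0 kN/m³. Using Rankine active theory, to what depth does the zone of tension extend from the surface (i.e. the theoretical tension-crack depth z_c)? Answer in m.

3.89 m

K_a = tan²(45° − 16.6°/2) = 0.5556; √K_a = 0.7454.
The active pressure is zero where K_a γ z = 2c√K_a, so z_c = 2c/(γ√K_a) = 2×29/(20.0×0.7454) = 3.891 m.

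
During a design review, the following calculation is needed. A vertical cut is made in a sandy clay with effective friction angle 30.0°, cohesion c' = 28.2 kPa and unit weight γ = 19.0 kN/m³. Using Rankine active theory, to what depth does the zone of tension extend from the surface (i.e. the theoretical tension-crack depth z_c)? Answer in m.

5.14 m

K_a = tan²(45° − 30.0°/2) = 0.3333; √K_a = 0.5774.
The active pressure is zero where K_a γ z = 2c√K_a, so z_c = 2c/(γ√K_a) = 2×28.2/(19.0×0.5774) = 5.141 m.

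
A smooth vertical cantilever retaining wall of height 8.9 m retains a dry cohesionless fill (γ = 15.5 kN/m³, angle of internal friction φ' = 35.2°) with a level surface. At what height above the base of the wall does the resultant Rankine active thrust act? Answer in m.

2.97 m

K_a = 0.2687.
The pressure distribution is triangular, so the resultant acts at H/3 above the base = 8.9/3 = 2.967 m.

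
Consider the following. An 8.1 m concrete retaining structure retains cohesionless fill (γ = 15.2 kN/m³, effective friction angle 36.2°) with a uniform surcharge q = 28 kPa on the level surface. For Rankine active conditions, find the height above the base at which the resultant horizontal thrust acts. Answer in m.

3.12 m

K_a = 0.2574.
Triangular part P₁ = ½K_aγH² = 128.3 at H/3 = 2.700 m; rectangular part P₂ = K_a q H = 58.37 at H/2 = 4.050 m.
ȳ = (P₁·2.700 + P₂·4.050)/(P₁+P₂) = 3.122 m.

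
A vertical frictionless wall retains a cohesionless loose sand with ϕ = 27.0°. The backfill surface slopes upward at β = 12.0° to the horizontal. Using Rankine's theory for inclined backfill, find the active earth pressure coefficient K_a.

K_a = cos β · (cos β − √(cos²β − cos²φ)) / (cos β + √(cos²β − cos²φ)).
cos β = 0.9781, cos φ = 0.8910, √(cos²β − cos²φ) = 0.4036.
K_a = 0.9781 × (0.9781 − 0.4036)/(0.9781 + 0.4036) = 0.4067.

0.407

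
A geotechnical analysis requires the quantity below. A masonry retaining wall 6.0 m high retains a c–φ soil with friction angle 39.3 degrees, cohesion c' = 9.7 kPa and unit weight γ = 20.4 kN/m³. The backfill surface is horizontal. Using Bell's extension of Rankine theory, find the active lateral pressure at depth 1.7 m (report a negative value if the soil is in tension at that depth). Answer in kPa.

-1.41 kPa

K_a = (1 − sin φ)/(1 + sin φ) = 0.2245.
σ_a = K_a γ z − 2c√K_a = 0.2245×20.4×1.7 − 2×9.7×0.4738 = -1.407 kPa.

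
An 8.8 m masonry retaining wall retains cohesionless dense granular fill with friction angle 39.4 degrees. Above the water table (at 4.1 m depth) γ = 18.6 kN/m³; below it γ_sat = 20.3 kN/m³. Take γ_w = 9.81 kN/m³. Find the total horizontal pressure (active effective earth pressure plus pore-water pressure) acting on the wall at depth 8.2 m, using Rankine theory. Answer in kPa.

66.9 kPa

K_a = (1 − sin φ)/(1 + sin φ) = 0.2234.
γ' = 20.3 − 9.81 = 10.49 kN/m³.
Effective vertical stress at 8.2 m: σ'_v = 18.6×4.1 + 10.49×4.10 = 119.3 kPa.
σ'_h = K_a σ'_v = 0.2234 × 119.3 = 26.65 kPa; u = γ_w × 4.10 = 40.22 kPa.
Total σ_h = 26.65 + 40.22 = 66.87 kPa.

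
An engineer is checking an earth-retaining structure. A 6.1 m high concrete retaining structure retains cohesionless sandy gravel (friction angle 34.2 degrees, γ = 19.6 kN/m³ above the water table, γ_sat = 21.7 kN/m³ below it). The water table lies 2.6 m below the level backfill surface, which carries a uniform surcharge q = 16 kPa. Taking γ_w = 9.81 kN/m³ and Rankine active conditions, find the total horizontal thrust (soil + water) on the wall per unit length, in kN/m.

K_a = tan²(45° − φ/2) = 0.2803.
γ' = 21.7 − 9.81 = 11.89 kN/m³. h₂ = H − d_w = 3.5 m.
σ'_h: at surface K_a·q = 4.485; at WT K_a(q+γd_w) = 18.77; at base K_a(q+γd_w+γ'h₂) = 30.44 kPa.
P₁ = ½(4.485+18.77)×2.6 = 30.23; P₂ = ½(18.77+30.44)×3.5 = 86.12; P_w = ½γ_w h₂² = 60.09.
Total = 30.23+86.12+60.09 = 176.4 kN/m.

176 kN/m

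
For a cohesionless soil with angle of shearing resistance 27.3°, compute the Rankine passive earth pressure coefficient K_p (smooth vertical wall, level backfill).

2.69

K_p = (1 + sin φ)/(1 − sin φ) = tan²(45° + 27.3°/2) = 2.694.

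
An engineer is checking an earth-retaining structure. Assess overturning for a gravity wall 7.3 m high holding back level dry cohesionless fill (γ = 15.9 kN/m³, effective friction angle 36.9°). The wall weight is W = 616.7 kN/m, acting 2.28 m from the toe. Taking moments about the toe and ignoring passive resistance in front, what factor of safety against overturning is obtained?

K_a = tan²(45° − 36.9°/2) = 0.2497.
P_a = ½K_aγH² = 0.5×0.2497×15.9×7.3² = 105.8 kN/m, acting at H/3 = 2.433 m above the base.
Overturning moment M_o = P_a × H/3 = 105.8 × 2.433 = 257.4.
Resisting moment M_r = W × 2.28 = 616.7 × 2.28 = 1406.
FS_overturning = M_r/M_o = 1406/257.4 = 5.463.

5.46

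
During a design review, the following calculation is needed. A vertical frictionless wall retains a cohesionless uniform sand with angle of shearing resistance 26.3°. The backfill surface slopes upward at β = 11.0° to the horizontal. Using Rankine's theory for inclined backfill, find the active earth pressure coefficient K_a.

K_a = cos β · (cos β − √(cos²β − cos²φ)) / (cos β + √(cos²β − cos²φ)).
cos β = 0.9816, cos φ = 0.8965, √(cos²β − cos²φ) = 0.3999.
K_a = 0.9816 × (0.9816 − 0.3999)/(0.9816 + 0.3999) = 0.4134.

0.413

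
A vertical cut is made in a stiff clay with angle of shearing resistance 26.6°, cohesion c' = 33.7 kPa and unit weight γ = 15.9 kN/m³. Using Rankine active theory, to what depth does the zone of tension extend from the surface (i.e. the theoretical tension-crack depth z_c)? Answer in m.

6.86 m

K_a = tan²(45° − 26.6°/2) = 0.3814; √K_a = 0.6176.
The active pressure is zero where K_a γ z = 2c√K_a, so z_c = 2c/(γ√K_a) = 2×33.7/(15.9×0.6176) = 6.864 m.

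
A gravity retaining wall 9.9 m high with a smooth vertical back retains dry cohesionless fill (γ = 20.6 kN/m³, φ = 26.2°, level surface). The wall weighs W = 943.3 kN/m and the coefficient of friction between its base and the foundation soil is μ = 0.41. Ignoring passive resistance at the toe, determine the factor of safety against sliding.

0.989

K_a = tan²(45° − 26.2°/2) = 0.3874.
P_a = ½K_aγH² = 0.5×0.3874×20.6×9.9² = 391.1 kN/m, acting at H/3 = 3.300 m above the base.
FS_sliding = μW / P_a = 0.41×943.3 / 391.1 = 0.9888.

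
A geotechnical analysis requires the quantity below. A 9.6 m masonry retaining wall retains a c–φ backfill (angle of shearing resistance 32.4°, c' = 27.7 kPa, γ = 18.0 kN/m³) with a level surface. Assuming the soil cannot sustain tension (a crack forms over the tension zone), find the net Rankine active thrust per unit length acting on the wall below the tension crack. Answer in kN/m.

K_a = 0.3022; √K_a = 0.5498.
Tension-crack depth z_c = 2c/(γ√K_a) = 2×27.7/(18.0×0.5498) = 5.598 m.
σ_a at base = K_a γ H − 2c√K_a = 0.3022×18.0×9.6 − 2×27.7×0.5498 = 21.77 kPa.
P_a = ½ × 21.77 × (H − z_c) = 0.5×21.77×4.002 = 43.55 kN/m.

43.6 kN/m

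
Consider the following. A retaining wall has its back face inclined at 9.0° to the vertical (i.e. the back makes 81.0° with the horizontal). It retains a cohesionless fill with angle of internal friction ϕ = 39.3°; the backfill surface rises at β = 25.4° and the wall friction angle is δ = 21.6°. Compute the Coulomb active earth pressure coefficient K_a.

K_a = sin²(α+φ) / [sin²α · sin(α−δ) · (1 + √{sin(φ+δ)sin(φ−β) / (sin(α−δ)sin(α+β))})²].
With α = 81.0°, φ = 39.3°, δ = 21.6°, β = 25.4°: K_a = 0.3924.

0.392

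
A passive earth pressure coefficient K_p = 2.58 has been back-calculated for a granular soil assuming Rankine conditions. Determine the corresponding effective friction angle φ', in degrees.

K_p = (1+sin φ)/(1−sin φ) ⇒ sin φ = (K_p − 1)/(K_p + 1) = 0.4413.
φ = arcsin(0.4413) = 26.19°.

26.2°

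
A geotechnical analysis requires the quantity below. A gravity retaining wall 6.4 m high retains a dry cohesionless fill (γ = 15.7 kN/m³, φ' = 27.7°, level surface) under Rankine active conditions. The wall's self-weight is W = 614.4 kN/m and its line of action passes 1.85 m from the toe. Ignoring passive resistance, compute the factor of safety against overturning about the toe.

K_a = tan²(45° − 27.7°/2) = 0.3653.
P_a = ½K_aγH² = 0.5×0.3653×15.7×6.4² = 117.5 kN/m, acting at H/3 = 2.133 m above the base.
Overturning moment M_o = P_a × H/3 = 117.5 × 2.133 = 250.6.
Resisting moment M_r = W × 1.85 = 614.4 × 1.85 = 1137.
FS_overturning = M_r/M_o = 1137/250.6 = 4.536.

4.54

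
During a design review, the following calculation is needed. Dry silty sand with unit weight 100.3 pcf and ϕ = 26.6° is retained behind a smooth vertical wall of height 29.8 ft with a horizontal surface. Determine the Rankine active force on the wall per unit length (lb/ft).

K_a = tan²(45° − φ/2) = 0.3814.
P_a = ½ K_a γ H² = 0.5 × 0.3814 × 100.3 × 29.8² = 16990 lb/ft.

17000 lb/ft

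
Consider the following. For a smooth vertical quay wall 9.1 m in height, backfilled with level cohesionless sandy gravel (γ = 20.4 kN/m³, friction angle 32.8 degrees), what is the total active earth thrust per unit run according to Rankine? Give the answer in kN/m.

K_a = tan²(45° − φ/2) = 0.2973.
P_a = ½ K_a γ H² = 0.5 × 0.2973 × 20.4 × 9.1² = 251.1 kN/m.

251 kN/m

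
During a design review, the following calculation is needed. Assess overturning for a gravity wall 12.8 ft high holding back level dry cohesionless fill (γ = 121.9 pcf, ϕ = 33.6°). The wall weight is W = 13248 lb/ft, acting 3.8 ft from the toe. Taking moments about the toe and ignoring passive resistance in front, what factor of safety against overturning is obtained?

4.11

K_a = tan²(45° − 33.6°/2) = 0.2875.
P_a = ½K_aγH² = 0.5×0.2875×121.9×12.8² = 2871 lb/ft, acting at H/3 = 4.267 ft above the base.
Overturning moment M_o = P_a × H/3 = 2871 × 4.267 = 12250.
Resisting moment M_r = W × 3.8 = 13248 × 3.8 = 50340.
FS_overturning = M_r/M_o = 50340/12250 = 4.110.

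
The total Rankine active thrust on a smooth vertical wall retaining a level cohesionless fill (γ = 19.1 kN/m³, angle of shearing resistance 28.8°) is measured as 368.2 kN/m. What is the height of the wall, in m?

10.5 m

K_a = 0.3498. P_a = ½ K_a γ H² ⇒ H = √(2P_a/(K_a γ)).
H = √(2×368.2/(0.3498×19.1)) = 10.50 m.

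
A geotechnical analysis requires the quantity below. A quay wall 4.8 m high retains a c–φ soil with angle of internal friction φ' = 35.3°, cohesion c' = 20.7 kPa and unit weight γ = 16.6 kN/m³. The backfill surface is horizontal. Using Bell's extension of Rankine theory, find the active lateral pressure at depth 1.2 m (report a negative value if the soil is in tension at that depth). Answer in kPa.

K_a = (1 − sin φ)/(1 + sin φ) = 0.2675.
σ_a = K_a γ z − 2c√K_a = 0.2675×16.6×1.2 − 2×20.7×0.5172 = -16.08 kPa.

-16.1 kPa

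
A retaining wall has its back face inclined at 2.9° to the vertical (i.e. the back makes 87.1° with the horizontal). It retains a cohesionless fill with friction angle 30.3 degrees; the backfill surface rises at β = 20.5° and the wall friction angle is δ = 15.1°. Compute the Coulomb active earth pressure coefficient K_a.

0.446

K_a = sin²(α+φ) / [sin²α · sin(α−δ) · (1 + √{sin(φ+δ)sin(φ−β) / (sin(α−δ)sin(α+β))})²].
With α = 87.1°, φ = 30.3°, δ = 15.1°, β = 20.5°: K_a = 0.4455.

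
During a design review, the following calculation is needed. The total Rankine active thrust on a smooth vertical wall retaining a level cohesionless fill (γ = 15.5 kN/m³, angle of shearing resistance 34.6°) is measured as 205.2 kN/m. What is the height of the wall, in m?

9.80 m

K_a = 0.2756. P_a = ½ K_a γ H² ⇒ H = √(2P_a/(K_a γ)).
H = √(2×205.2/(0.2756×15.5)) = 9.801 m.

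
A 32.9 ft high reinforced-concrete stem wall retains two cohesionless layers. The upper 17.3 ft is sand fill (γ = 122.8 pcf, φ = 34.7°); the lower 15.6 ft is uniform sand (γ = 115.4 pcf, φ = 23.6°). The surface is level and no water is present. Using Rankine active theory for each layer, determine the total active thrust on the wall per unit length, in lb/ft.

K_a1 = tan²(45°−34.7°/2) = 0.2745; K_a2 = tan²(45°−23.6°/2) = 0.4282.
Layer 1: σ at base = K_a1 γ₁ h₁ = 583.1 psf; P₁ = ½×583.1×17.3 = 5044.
Layer 2: σ_v at top = γ₁h₁ = 2124; σ_h top = K_a2×2124 = 909.7; σ_h base = K_a2×(2124+115.4×15.6) = 1681.
P₂ = ½(909.7+1681)×15.6 = 20200. Total P_a = 5044+20200 = 25250 lb/ft.

25200 lb/ft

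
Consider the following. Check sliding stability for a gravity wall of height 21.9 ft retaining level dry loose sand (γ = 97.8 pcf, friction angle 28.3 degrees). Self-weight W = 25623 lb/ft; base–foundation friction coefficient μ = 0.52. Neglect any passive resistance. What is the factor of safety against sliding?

1.59

K_a = tan²(45° − 28.3°/2) = 0.3568.
P_a = ½K_aγH² = 0.5×0.3568×97.8×21.9² = 8367 lb/ft, acting at H/3 = 7.300 ft above the base.
FS_sliding = μW / P_a = 0.52×25623 / 8367 = 1.592.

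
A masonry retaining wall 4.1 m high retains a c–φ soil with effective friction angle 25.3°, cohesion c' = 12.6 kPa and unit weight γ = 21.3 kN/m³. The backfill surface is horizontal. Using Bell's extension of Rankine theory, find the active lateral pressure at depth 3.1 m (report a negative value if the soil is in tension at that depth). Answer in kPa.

K_a = (1 − sin φ)/(1 + sin φ) = 0.4012.
σ_a = K_a γ z − 2c√K_a = 0.4012×21.3×3.1 − 2×12.6×0.6334 = 10.53 kPa.

10.5 kPa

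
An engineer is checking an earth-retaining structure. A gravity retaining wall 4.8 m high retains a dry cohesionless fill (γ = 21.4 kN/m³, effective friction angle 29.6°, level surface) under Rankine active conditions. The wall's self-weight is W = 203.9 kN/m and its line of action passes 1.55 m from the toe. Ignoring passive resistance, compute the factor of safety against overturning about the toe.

K_a = tan²(45° − 29.6°/2) = 0.3387.
P_a = ½K_aγH² = 0.5×0.3387×21.4×4.8² = 83.51 kN/m, acting at H/3 = 1.600 m above the base.
Overturning moment M_o = P_a × H/3 = 83.51 × 1.600 = 133.6.
Resisting moment M_r = W × 1.55 = 203.9 × 1.55 = 316.0.
FS_overturning = M_r/M_o = 316.0/133.6 = 2.365.

2.37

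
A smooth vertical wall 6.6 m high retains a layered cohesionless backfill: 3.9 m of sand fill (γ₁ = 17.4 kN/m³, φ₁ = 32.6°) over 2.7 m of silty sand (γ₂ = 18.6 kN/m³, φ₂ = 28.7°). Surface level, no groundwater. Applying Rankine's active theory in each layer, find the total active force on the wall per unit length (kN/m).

K_a1 = tan²(45°−32.6°/2) = 0.2997; K_a2 = tan²(45°−28.7°/2) = 0.3511.
Layer 1: σ at base = K_a1 γ₁ h₁ = 20.34 kPa; P₁ = ½×20.34×3.9 = 39.66.
Layer 2: σ_v at top = γ₁h₁ = 67.86; σ_h top = K_a2×67.86 = 23.83; σ_h base = K_a2×(67.86+18.6×2.7) = 41.46.
P₂ = ½(23.83+41.46)×2.7 = 88.14. Total P_a = 39.66+88.14 = 127.8 kN/m.

128 kN/m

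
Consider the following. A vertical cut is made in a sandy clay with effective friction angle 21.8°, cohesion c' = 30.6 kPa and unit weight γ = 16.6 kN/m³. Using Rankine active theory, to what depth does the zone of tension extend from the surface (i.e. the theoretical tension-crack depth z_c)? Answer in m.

5.45 m

K_a = tan²(45° − 21.8°/2) = 0.4584; √K_a = 0.6771.
The active pressure is zero where K_a γ z = 2c√K_a, so z_c = 2c/(γ√K_a) = 2×30.6/(16.6×0.6771) = 5.445 m.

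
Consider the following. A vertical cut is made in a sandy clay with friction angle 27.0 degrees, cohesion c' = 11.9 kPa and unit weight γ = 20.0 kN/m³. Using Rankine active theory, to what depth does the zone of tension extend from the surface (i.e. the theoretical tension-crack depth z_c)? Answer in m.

1.94 m

K_a = tan²(45° − 27.0°/2) = 0.3755; √K_a = 0.6128.
The active pressure is zero where K_a γ z = 2c√K_a, so z_c = 2c/(γ√K_a) = 2×11.9/(20.0×0.6128) = 1.942 m.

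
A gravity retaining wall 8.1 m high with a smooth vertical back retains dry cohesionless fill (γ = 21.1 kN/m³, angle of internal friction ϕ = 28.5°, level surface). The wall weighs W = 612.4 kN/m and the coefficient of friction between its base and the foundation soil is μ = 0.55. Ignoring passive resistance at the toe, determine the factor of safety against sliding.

K_a = tan²(45° − 28.5°/2) = 0.3540.
P_a = ½K_aγH² = 0.5×0.3540×21.1×8.1² = 245.0 kN/m, acting at H/3 = 2.700 m above the base.
FS_sliding = μW / P_a = 0.55×612.4 / 245.0 = 1.375.

1.37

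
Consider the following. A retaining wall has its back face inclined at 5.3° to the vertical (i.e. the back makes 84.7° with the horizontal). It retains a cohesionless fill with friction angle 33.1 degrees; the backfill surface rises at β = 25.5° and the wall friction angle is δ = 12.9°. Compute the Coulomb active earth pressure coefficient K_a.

K_a = sin²(α+φ) / [sin²α · sin(α−δ) · (1 + √{sin(φ+δ)sin(φ−β) / (sin(α−δ)sin(α+β))})²].
With α = 84.7°, φ = 33.1°, δ = 12.9°, β = 25.5°: K_a = 0.4720.

0.472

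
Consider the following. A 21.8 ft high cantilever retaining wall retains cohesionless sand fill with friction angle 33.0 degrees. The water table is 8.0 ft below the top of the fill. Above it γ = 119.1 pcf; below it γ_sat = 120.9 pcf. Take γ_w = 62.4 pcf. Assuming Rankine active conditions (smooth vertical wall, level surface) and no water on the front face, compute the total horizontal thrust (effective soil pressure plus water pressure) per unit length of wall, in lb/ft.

K_a = tan²(45° − φ/2) = 0.2948.
γ' = 120.9 − 62.4 = 58.50 pcf. Depth below WT = 13.8 ft.
σ'_h at WT = K_a γ d_w = 280.9 psf; at base = 280.9 + K_a γ' × 13.8 = 518.9 psf.
P₁ (0–8.0 ft) = ½×280.9×8.0 = 1124. P₂ (8.0–21.8 ft) = ½(280.9+518.9)×13.8 = 5518.
P_w = ½ γ_w h₂² = 0.5×62.4×13.8² = 5942. Total = 1124+5518+5942 = 12580 lb/ft.

12600 lb/ft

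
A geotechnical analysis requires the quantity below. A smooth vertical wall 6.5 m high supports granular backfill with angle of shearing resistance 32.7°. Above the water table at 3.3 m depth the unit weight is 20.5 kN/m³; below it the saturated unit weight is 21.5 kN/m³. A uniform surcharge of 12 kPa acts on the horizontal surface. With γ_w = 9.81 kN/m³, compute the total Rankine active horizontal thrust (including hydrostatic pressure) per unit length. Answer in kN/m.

K_a = tan²(45° − φ/2) = 0.2985.
γ' = 21.5 − 9.81 = 11.69 kN/m³. h₂ = H − d_w = 3.2 m.
σ'_h: at surface K_a·q = 3.582; at WT K_a(q+γd_w) = 23.78; at base K_a(q+γd_w+γ'h₂) = 34.94 kPa.
P₁ = ½(3.582+23.78)×3.3 = 45.14; P₂ = ½(23.78+34.94)×3.2 = 93.95; P_w = ½γ_w h₂² = 50.23.
Total = 45.14+93.95+50.23 = 189.3 kN/m.

189 kN/m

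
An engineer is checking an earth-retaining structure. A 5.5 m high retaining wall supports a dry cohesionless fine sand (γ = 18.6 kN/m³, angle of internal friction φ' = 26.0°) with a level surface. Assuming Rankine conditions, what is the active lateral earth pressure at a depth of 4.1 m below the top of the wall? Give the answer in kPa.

K_a = (1 − sin φ)/(1 + sin φ) = 0.3905.
σ_h = K_a γ z = 0.3905 × 18.6 × 4.1 = 29.78 kPa.

29.8 kPa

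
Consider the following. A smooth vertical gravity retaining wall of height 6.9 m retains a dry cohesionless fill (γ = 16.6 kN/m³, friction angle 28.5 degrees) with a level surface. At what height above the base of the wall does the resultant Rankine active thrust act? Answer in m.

2.30 m

K_a = 0.3540.
The pressure distribution is triangular, so the resultant acts at H/3 above the base = 6.9/3 = 2.300 m.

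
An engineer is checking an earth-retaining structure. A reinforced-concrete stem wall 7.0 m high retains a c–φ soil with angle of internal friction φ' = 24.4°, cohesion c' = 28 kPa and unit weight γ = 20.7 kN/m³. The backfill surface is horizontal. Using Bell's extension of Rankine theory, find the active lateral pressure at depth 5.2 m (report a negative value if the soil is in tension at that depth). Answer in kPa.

8.62 kPa

K_a = (1 − sin φ)/(1 + sin φ) = 0.4153.
σ_a = K_a γ z − 2c√K_a = 0.4153×20.7×5.2 − 2×28×0.6445 = 8.616 kPa.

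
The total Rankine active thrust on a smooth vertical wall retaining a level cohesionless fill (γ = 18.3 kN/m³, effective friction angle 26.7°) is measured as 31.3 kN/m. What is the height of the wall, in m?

3.00 m

K_a = 0.3800. P_a = ½ K_a γ H² ⇒ H = √(2P_a/(K_a γ)).
H = √(2×31.3/(0.3800×18.3)) = 3.000 m.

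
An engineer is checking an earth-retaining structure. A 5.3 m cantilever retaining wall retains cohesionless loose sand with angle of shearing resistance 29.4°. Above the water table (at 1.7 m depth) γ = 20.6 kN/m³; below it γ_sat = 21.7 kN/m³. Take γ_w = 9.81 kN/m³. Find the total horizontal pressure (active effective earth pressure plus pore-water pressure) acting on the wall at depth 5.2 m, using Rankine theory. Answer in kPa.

K_a = (1 − sin φ)/(1 + sin φ) = 0.3415.
γ' = 21.7 − 9.81 = 11.89 kN/m³.
Effective vertical stress at 5.2 m: σ'_v = 20.6×1.7 + 11.89×3.50 = 76.63 kPa.
σ'_h = K_a σ'_v = 0.3415 × 76.63 = 26.17 kPa; u = γ_w × 3.50 = 34.34 kPa.
Total σ_h = 26.17 + 34.34 = 60.50 kPa.

60.5 kPa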